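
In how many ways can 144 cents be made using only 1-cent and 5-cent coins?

We need non-negative integers (x, y) with 1x + 5y = 144.
For each x from 0 to 144, check if (144 - 1x) is a non-negative multiple of 5.
Solutions (x, y): (4,28), (9,27), (14,26), (19,25), ...
Count: 29

29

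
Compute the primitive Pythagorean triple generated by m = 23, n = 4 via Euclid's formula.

a = m² - n² = 23² - 4² = 529 - 16 = 513
b = 2mn = 2·23·4 = 184
c = m² + n² = 529 + 16 = 545
Verify: 513² + 184² = 263169 + 33856 = 297025 = 545² ✓

(513, 184, 545)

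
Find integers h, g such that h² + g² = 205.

We need to find integers h, g > 0 such that h² + g² = 205.
Trying h = 3: g² = 205 - 3² = 205 - 9 = 196
g = 14
Check: 3² + 14² = 9 + 196 = 205 ✓

205 = 3² + 14²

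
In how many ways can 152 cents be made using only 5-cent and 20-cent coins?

We need non-negative integers (x, y) with 5x + 20y = 152.
For each x from 0 to 30, check if (152 - 5x) is a non-negative multiple of 20.
Solutions (x, y): none
Count: 0

0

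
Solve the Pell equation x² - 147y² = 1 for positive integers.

We seek the smallest positive integers (x, y) with x² - 147y² = 1, i.e., x² = 147y² + 1.
Try successive y values:
y = 1: x² = 147·1² + 1 = 148, not a perfect square
y = 2: x² = 147·2² + 1 = 589, not a perfect square
y = 3: x² = 147·3² + 1 = 1324, not a perfect square
... continuing the search (or via continued fractions) ...
y = 8: x² = 147·8² + 1 = 9409, x = 97 ✓

Verify: 97² - 147·8² = 9409 - 9408 = 1 ✓

x = 97, y = 8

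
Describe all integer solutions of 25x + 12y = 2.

Step 1: Compute gcd(25, 12) = 1.
Since 1 divides 2, solutions exist.

Step 2: Find a particular solution using extended Euclidean algorithm.
We get x₀ = 2, y₀ = -4.
Check: 25*2 + 12*-4 = 2 = 2 ✓

Step 3: Write the general solution.
x = 2 + (12/1)t = 2 + 12t
y = -4 - (25/1)t = -4 - 25t
for any integer t.

x = 2 + 12t, y = -4 - 25t for integer t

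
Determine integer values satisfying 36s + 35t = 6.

Step 1: Check solvability.
gcd(36, 35) = 1
Since 1 divides 6, solutions exist.

Step 2: Apply extended Euclidean algorithm to find gcd.
We find integers such that 36*x0 + 35*y0 = 1

Step 3: Scale the particular solution.
Multiply by 6/1 = 6:
s = 6, t = -6

Step 4: Verify.
36*(6) + 35*(-6) = 6 = 6 ✓

s = 6, t = -6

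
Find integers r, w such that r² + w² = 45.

We need to find integers r, w > 0 such that r² + w² = 45.
Trying r = 3: w² = 45 - 3² = 45 - 9 = 36
w = 6
Check: 3² + 6² = 9 + 36 = 45 ✓

45 = 3² + 6²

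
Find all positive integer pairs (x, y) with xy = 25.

The positive divisors of 25 are: 1, 5, 25.
Each divisor d gives the pair (d, 25/d):
(1, 25), (5, 5), (25, 1)

(1, 25), (5, 5), (25, 1)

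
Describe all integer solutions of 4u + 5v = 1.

Step 1: Compute gcd(4, 5) = 1.
Since 1 divides 1, solutions exist.

Step 2: Find a particular solution using extended Euclidean algorithm.
We get u₀ = -1, v₀ = 1.
Check: 4*-1 + 5*1 = 1 = 1 ✓

Step 3: Write the general solution.
u = -1 + (5/1)t = -1 + 5t
v = 1 - (4/1)t = 1 - 4t
for any integer t.

u = -1 + 5t, v = 1 - 4t for integer t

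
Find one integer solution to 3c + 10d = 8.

Step 1: Check solvability.
gcd(3, 10) = 1
Since 1 divides 8, solutions exist.

Step 2: Apply extended Euclidean algorithm to find gcd.
We find integers such that 3*x0 + 10*y0 = 1

Step 3: Scale the particular solution.
Multiply by 8/1 = 8:
c = -24, d = 8

Step 4: Verify.
3*(-24) + 10*(8) = 8 = 8 ✓

c = -24, d = 8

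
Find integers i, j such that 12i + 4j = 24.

Step 1: Check solvability.
gcd(12, 4) = 4
Since 4 divides 24, solutions exist.

Step 2: Apply extended Euclidean algorithm to find gcd.
We find integers such that 12*x0 + 4*y0 = 4

Step 3: Scale the particular solution.
Multiply by 24/4 = 6:
i = 0, j = 6

Step 4: Verify.
12*(0) + 4*(6) = 24 = 24 ✓

i = 0, j = 6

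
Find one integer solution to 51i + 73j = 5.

Step 1: Check solvability.
gcd(51, 73) = 1
Since 1 divides 5, solutions exist.

Step 2: Apply extended Euclidean algorithm to find gcd.
We find integers such that 51*x0 + 73*y0 = 1

Step 3: Scale the particular solution.
Multiply by 5/1 = 5:
i = -50, j = 35

Step 4: Verify.
51*(-50) + 73*(35) = 5 = 5 ✓

i = -50, j = 35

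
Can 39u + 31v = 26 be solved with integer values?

Step 1: Compute gcd(39, 31).
gcd(39, 31) = 1

Step 2: Check divisibility.
Does 1 divide 26? 26 = 1 x 26, so yes.

By the theorem on linear Diophantine equations, 39u + 31v = 26 has integer solutions if and only if gcd(39, 31) divides 26. Since 1 | 26, solutions exist.

Yes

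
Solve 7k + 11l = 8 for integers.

Step 1: Check solvability.
gcd(7, 11) = 1
Since 1 divides 8, solutions exist.

Step 2: Apply extended Euclidean algorithm to find gcd.
We find integers such that 7*x0 + 11*y0 = 1

Step 3: Scale the particular solution.
Multiply by 8/1 = 8:
k = -24, l = 16

Step 4: Verify.
7*(-24) + 11*(16) = 8 = 8 ✓

k = -24, l = 16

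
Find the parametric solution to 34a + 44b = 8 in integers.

Step 1: Compute gcd(34, 44) = 2.
Since 2 divides 8, solutions exist.

Step 2: Find a particular solution using extended Euclidean algorithm.
We get a₀ = -36, b₀ = 28.
Check: 34*-36 + 44*28 = 8 = 8 ✓

Step 3: Write the general solution.
a = -36 + (44/2)t = -36 + 22t
b = 28 - (34/2)t = 28 - 17t
for any integer t.

a = -36 + 22t, b = 28 - 17t for integer t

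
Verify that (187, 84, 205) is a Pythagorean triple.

Compute a² + b² = 187² + 84² = 34969 + 7056 = 42025
Compute c² = 205² = 42025
Since 42025 = 42025, confirmed.

Yes, it is a Pythagorean triple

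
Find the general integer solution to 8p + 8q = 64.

Step 1: Compute gcd(8, 8) = 8.
Since 8 divides 64, solutions exist.

Step 2: Find a particular solution using extended Euclidean algorithm.
We get p₀ = 0, q₀ = 8.
Check: 8*0 + 8*8 = 64 = 64 ✓

Step 3: Write the general solution.
p = 0 + (8/8)t = 0 + 1t
q = 8 - (8/8)t = 8 - 1t
for any integer t.

p = 0 + 1t, q = 8 - 1t for integer t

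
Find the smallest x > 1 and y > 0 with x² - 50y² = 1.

We seek the smallest positive integers (x, y) with x² - 50y² = 1, i.e., x² = 50y² + 1.
Try successive y values:
y = 1: x² = 50·1² + 1 = 51, not a perfect square
y = 2: x² = 50·2² + 1 = 201, not a perfect square
y = 3: x² = 50·3² + 1 = 451, not a perfect square
... continuing the search (or via continued fractions) ...
y = 14: x² = 50·14² + 1 = 9801, x = 99 ✓

Verify: 99² - 50·14² = 9801 - 9800 = 1 ✓

x = 99, y = 14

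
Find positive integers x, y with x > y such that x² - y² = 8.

Factor: x² - y² = (x+y)(x-y) = 8.
We need two factors of 8 with the same parity.
Use x+y = 4 and x-y = 2 (product 4·2 = 8).
Adding: 2x = 6, so x = 3.
Subtracting: 2y = 2, so y = 1.
Check: 3² - 1² = 9 - 1 = 8 ✓

x = 3, y = 1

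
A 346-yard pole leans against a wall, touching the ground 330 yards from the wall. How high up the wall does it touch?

The ladder, wall, and ground form a right triangle with hypotenuse 346 and one leg 330.
By the Pythagorean theorem: h² = 346² - 330² = 119716 - 108900 = 10816
h = √10816 = 104 yards

104 yards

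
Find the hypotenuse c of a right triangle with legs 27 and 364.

c² = a² + b² = 27² + 364² = 729 + 132496 = 133225
c = 365

365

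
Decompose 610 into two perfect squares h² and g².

We need to find integers h, g > 0 such that h² + g² = 610.
Trying h = 9: g² = 610 - 9² = 610 - 81 = 529
g = 23
Check: 9² + 23² = 81 + 529 = 610 ✓

610 = 9² + 23²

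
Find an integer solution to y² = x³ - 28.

Try small integer x values and check whether x³ - 28 is a perfect square.
x = 4: x³ - 28 = 4³ - 28 = 64 - 28 = 36
Is 36 a perfect square? 6² = 36 ✓
So (x, y) = (4, 6) is a solution.

x = 4, y = 6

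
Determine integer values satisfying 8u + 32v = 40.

Step 1: Check solvability.
gcd(8, 32) = 8
Since 8 divides 40, solutions exist.

Step 2: Apply extended Euclidean algorithm to find gcd.
We find integers such that 8*x0 + 32*y0 = 8

Step 3: Scale the particular solution.
Multiply by 40/8 = 5:
u = 5, v = 0

Step 4: Verify.
8*(5) + 32*(0) = 40 = 40 ✓

u = 5, v = 0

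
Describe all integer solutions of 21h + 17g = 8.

Step 1: Compute gcd(21, 17) = 1.
Since 1 divides 8, solutions exist.

Step 2: Find a particular solution using extended Euclidean algorithm.
We get h₀ = -32, g₀ = 40.
Check: 21*-32 + 17*40 = 8 = 8 ✓

Step 3: Write the general solution.
h = -32 + (17/1)t = -32 + 17t
g = 40 - (21/1)t = 40 - 21t
for any integer t.

h = -32 + 17t, g = 40 - 21t for integer t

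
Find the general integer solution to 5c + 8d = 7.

Step 1: Compute gcd(5, 8) = 1.
Since 1 divides 7, solutions exist.

Step 2: Find a particular solution using extended Euclidean algorithm.
We get c₀ = -21, d₀ = 14.
Check: 5*-21 + 8*14 = 7 = 7 ✓

Step 3: Write the general solution.
c = -21 + (8/1)t = -21 + 8t
d = 14 - (5/1)t = 14 - 5t
for any integer t.

c = -21 + 8t, d = 14 - 5t for integer t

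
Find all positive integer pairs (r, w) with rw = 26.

The positive divisors of 26 are: 1, 2, 13, 26.
Each divisor d gives the pair (d, 26/d):
(1, 26), (2, 13), (13, 2), (26, 1)

(1, 26), (2, 13), (13, 2), (26, 1)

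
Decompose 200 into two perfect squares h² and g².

We need to find integers h, g > 0 such that h² + g² = 200.
Trying h = 2: g² = 200 - 2² = 200 - 4 = 196
g = 14
Check: 2² + 14² = 4 + 196 = 200 ✓

200 = 2² + 14²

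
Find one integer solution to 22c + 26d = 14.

Step 1: Check solvability.
gcd(22, 26) = 2
Since 2 divides 14, solutions exist.

Step 2: Apply extended Euclidean algorithm to find gcd.
We find integers such that 22*x0 + 26*y0 = 2

Step 3: Scale the particular solution.
Multiply by 14/2 = 7:
c = 42, d = -35

Step 4: Verify.
22*(42) + 26*(-35) = 14 = 14 ✓

c = 42, d = -35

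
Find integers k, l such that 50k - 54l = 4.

Step 1: Check solvability.
gcd(50, 54) = 2
Since 2 divides 4, solutions exist.

Step 2: Apply extended Euclidean algorithm to find gcd.
We find integers such that 50*x0 + 54*y0 = 2

Step 3: Scale the particular solution.
Multiply by 4/2 = 2:
k = 26, l = 24

Step 4: Verify.
50*(26) - 54*(24) = 4 = 4 ✓

k = 26, l = 24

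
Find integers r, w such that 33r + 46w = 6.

Step 1: Check solvability.
gcd(33, 46) = 1
Since 1 divides 6, solutions exist.

Step 2: Apply extended Euclidean algorithm to find gcd.
We find integers such that 33*x0 + 46*y0 = 1

Step 3: Scale the particular solution.
Multiply by 6/1 = 6:
r = 42, w = -30

Step 4: Verify.
33*(42) + 46*(-30) = 6 = 6 ✓

r = 42, w = -30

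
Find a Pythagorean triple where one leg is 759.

We need the other leg and hypotenuse such that 759² + x² = c².
Take x = 280, c = 809: 759² + 280² = 576081 + 78400 = 654481 = 809² ✓
Triple: (759, 280, 809)

(759, 280, 809)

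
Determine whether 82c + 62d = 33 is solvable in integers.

Step 1: Compute gcd(82, 62).
gcd(82, 62) = 2

Step 2: Check divisibility.
Does 2 divide 33? 33 = 2 x 16 + 1, so no.

By the theorem on linear Diophantine equations, 82c + 62d = 33 has integer solutions if and only if gcd(82, 62) divides 33. Since 2 does not divide 33, no solutions exist.

No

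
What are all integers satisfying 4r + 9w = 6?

Step 1: Compute gcd(4, 9) = 1.
Since 1 divides 6, solutions exist.

Step 2: Find a particular solution using extended Euclidean algorithm.
We get r₀ = -12, w₀ = 6.
Check: 4*-12 + 9*6 = 6 = 6 ✓

Step 3: Write the general solution.
r = -12 + (9/1)t = -12 + 9t
w = 6 - (4/1)t = 6 - 4t
for any integer t.

r = -12 + 9t, w = 6 - 4t for integer t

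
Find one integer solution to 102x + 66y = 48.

Step 1: Check solvability.
gcd(102, 66) = 6
Since 6 divides 48, solutions exist.

Step 2: Apply extended Euclidean algorithm to find gcd.
We find integers such that 102*x0 + 66*y0 = 6

Step 3: Scale the particular solution.
Multiply by 48/6 = 8:
x = 16, y = -24

Step 4: Verify.
102*(16) + 66*(-24) = 48 = 48 ✓

x = 16, y = -24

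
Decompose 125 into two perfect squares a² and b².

We need to find integers a, b > 0 such that a² + b² = 125.
Trying a = 2: b² = 125 - 2² = 125 - 4 = 121
b = 11
Check: 2² + 11² = 4 + 121 = 125 ✓

125 = 2² + 11²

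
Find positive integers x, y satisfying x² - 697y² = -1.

We need x² = 697y² - 1. Try successive y:
y = 1: x² = 697·1² - 1 = 696, not a perfect square
y = 2: x² = 697·2² - 1 = 2787, not a perfect square
y = 3: x² = 697·3² - 1 = 6272, not a perfect square
...
y = 5: x² = 697·5² - 1 = 17424 = 132² ✓
Check: 132² - 697·5² = 17424 - 17425 = -1 ✓

x = 132, y = 5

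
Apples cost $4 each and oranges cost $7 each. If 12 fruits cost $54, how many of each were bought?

Let a = apples, o = oranges.
a + o = 12
4a + 7o = 54
Substitute o = 12 - a:
4a + 7(12 - a) = 54
(4 - 7)a = 54 - 84
-3a = -30
a = 10, o = 12 - 10 = 2

Apples: 10, Oranges: 2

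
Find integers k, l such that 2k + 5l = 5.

Step 1: Check solvability.
gcd(2, 5) = 1
Since 1 divides 5, solutions exist.

Step 2: Apply extended Euclidean algorithm to find gcd.
We find integers such that 2*x0 + 5*y0 = 1

Step 3: Scale the particular solution.
Multiply by 5/1 = 5:
k = -10, l = 5

Step 4: Verify.
2*(-10) + 5*(5) = 5 = 5 ✓

k = -10, l = 5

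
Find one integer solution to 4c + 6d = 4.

Step 1: Check solvability.
gcd(4, 6) = 2
Since 2 divides 4, solutions exist.

Step 2: Apply extended Euclidean algorithm to find gcd.
We find integers such that 4*x0 + 6*y0 = 2

Step 3: Scale the particular solution.
Multiply by 4/2 = 2:
c = -2, d = 2

Step 4: Verify.
4*(-2) + 6*(2) = 4 = 4 ✓

c = -2, d = 2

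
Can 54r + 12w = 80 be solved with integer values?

Step 1: Compute gcd(54, 12).
gcd(54, 12) = 6

Step 2: Check divisibility.
Does 6 divide 80? 80 = 6 x 13 + 2, so no.

By the theorem on linear Diophantine equations, 54r + 12w = 80 has integer solutions if and only if gcd(54, 12) divides 80. Since 6 does not divide 80, no solutions exist.

No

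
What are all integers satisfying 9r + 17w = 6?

Step 1: Compute gcd(9, 17) = 1.
Since 1 divides 6, solutions exist.

Step 2: Find a particular solution using extended Euclidean algorithm.
We get r₀ = 12, w₀ = -6.
Check: 9*12 + 17*-6 = 6 = 6 ✓

Step 3: Write the general solution.
r = 12 + (17/1)t = 12 + 17t
w = -6 - (9/1)t = -6 - 9t
for any integer t.

r = 12 + 17t, w = -6 - 9t for integer t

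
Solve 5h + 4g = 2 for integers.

Step 1: Check solvability.
gcd(5, 4) = 1
Since 1 divides 2, solutions exist.

Step 2: Apply extended Euclidean algorithm to find gcd.
We find integers such that 5*x0 + 4*y0 = 1

Step 3: Scale the particular solution.
Multiply by 2/1 = 2:
h = 2, g = -2

Step 4: Verify.
5*(2) + 4*(-2) = 2 = 2 ✓

h = 2, g = -2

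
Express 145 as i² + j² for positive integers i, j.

We need to find integers i, j > 0 such that i² + j² = 145.
Trying i = 1: j² = 145 - 1² = 145 - 1 = 144
j = 12
Check: 1² + 12² = 1 + 144 = 145 ✓

145 = 1² + 12²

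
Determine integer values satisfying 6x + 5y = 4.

Step 1: Check solvability.
gcd(6, 5) = 1
Since 1 divides 4, solutions exist.

Step 2: Apply extended Euclidean algorithm to find gcd.
We find integers such that 6*x0 + 5*y0 = 1

Step 3: Scale the particular solution.
Multiply by 4/1 = 4:
x = 4, y = -4

Step 4: Verify.
6*(4) + 5*(-4) = 4 = 4 ✓

x = 4, y = -4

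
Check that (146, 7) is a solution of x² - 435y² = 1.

Compute x² = 146² = 21316
Compute 435y² = 435·7² = 435·49 = 21315
x² - 435y² = 21316 - 21315 = 1
Since this equals 1, (146, 7) is a solution.

Yes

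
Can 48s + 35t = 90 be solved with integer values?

Step 1: Compute gcd(48, 35).
gcd(48, 35) = 1

Step 2: Check divisibility.
Does 1 divide 90? 90 = 1 x 90, so yes.

By the theorem on linear Diophantine equations, 48s + 35t = 90 has integer solutions if and only if gcd(48, 35) divides 90. Since 1 | 90, solutions exist.

Yes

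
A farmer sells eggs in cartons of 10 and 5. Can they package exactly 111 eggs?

We need non-negative a, b with 10a + 5b = 111.
gcd(10, 5) = 5, and 5 does not divide 111.
No integer solutions exist.

No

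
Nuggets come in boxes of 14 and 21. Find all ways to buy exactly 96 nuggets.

We need non-negative integers (x, y) with 14x + 21y = 96.
For each x in 0..6, check if 96 - 14x is a non-negative multiple of 21.
No x yields an integer y ≥ 0.

No solution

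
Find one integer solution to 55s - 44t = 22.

Step 1: Check solvability.
gcd(55, 44) = 11
Since 11 divides 22, solutions exist.

Step 2: Apply extended Euclidean algorithm to find gcd.
We find integers such that 55*x0 + 44*y0 = 11

Step 3: Scale the particular solution.
Multiply by 22/11 = 2:
s = 2, t = 2

Step 4: Verify.
55*(2) - 44*(2) = 22 = 22 ✓

s = 2, t = 2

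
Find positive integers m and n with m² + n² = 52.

We need to find integers m, n > 0 such that m² + n² = 52.
Trying m = 4: n² = 52 - 4² = 52 - 16 = 36
n = 6
Check: 4² + 6² = 16 + 36 = 52 ✓

52 = 4² + 6²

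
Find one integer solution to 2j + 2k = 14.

Step 1: Check solvability.
gcd(2, 2) = 2
Since 2 divides 14, solutions exist.

Step 2: Apply extended Euclidean algorithm to find gcd.
We find integers such that 2*x0 + 2*y0 = 2

Step 3: Scale the particular solution.
Multiply by 14/2 = 7:
j = 0, k = 7

Step 4: Verify.
2*(0) + 2*(7) = 14 = 14 ✓

j = 0, k = 7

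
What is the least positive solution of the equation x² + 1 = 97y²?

We need x² = 97y² - 1. Try successive y:
y = 1: x² = 97·1² - 1 = 96, not a perfect square
y = 2: x² = 97·2² - 1 = 387, not a perfect square
y = 3: x² = 97·3² - 1 = 872, not a perfect square
...
y = 569: x² = 97·569² - 1 = 31404816 = 5604² ✓
Check: 5604² - 97·569² = 31404816 - 31404817 = -1 ✓

x = 5604, y = 569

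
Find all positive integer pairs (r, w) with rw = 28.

The positive divisors of 28 are: 1, 2, 4, 7, 14, 28.
Each divisor d gives the pair (d, 28/d):
(1, 28), (2, 14), (4, 7), (7, 4), (14, 2), (28, 1)

(1, 28), (2, 14), (4, 7), (7, 4), (14, 2), (28, 1)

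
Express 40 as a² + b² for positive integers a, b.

We need to find integers a, b > 0 such that a² + b² = 40.
Trying a = 2: b² = 40 - 2² = 40 - 4 = 36
b = 6
Check: 2² + 6² = 4 + 36 = 40 ✓

40 = 2² + 6²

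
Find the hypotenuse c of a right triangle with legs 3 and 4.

c² = a² + b² = 3² + 4² = 9 + 16 = 25
c = 5

5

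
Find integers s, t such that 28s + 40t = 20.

Step 1: Check solvability.
gcd(28, 40) = 4
Since 4 divides 20, solutions exist.

Step 2: Apply extended Euclidean algorithm to find gcd.
We find integers such that 28*x0 + 40*y0 = 4

Step 3: Scale the particular solution.
Multiply by 20/4 = 5:
s = 15, t = -10

Step 4: Verify.
28*(15) + 40*(-10) = 20 = 20 ✓

s = 15, t = -10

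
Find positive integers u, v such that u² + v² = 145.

Search for u with 145 - u² a perfect square.
u = 1: 145 - 1² = 145 - 1 = 144 = 12² ✓
So u = 1, v = 12.

u = 1, v = 12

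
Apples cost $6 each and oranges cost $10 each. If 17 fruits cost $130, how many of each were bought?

Let a = apples, o = oranges.
a + o = 17
6a + 10o = 130
Substitute o = 17 - a:
6a + 10(17 - a) = 130
(6 - 10)a = 130 - 170
-4a = -40
a = 10, o = 17 - 10 = 7

Apples: 10, Oranges: 7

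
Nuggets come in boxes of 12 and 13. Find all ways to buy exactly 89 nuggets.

We need non-negative integers (x, y) with 12x + 13y = 89.
For each x in 0..7, check if 89 - 12x is a non-negative multiple of 13.
x = 2: 13y = 65, y = 5 ✓

(2 boxes of 12, 5 boxes of 13)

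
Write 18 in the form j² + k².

We need to find integers j, k > 0 such that j² + k² = 18.
Trying j = 3: k² = 18 - 3² = 18 - 9 = 9
k = 3
Check: 3² + 3² = 9 + 9 = 18 ✓

18 = 3² + 3²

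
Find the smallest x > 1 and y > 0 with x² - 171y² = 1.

We seek the smallest positive integers (x, y) with x² - 171y² = 1, i.e., x² = 171y² + 1.
Try successive y values:
y = 1: x² = 171·1² + 1 = 172, not a perfect square
y = 2: x² = 171·2² + 1 = 685, not a perfect square
y = 3: x² = 171·3² + 1 = 1540, not a perfect square
... continuing the search (or via continued fractions) ...
y = 13: x² = 171·13² + 1 = 28900, x = 170 ✓

Verify: 170² - 171·13² = 28900 - 28899 = 1 ✓

x = 170, y = 13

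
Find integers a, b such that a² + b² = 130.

We need to find integers a, b > 0 such that a² + b² = 130.
Trying a = 3: b² = 130 - 3² = 130 - 9 = 121
b = 11
Check: 3² + 11² = 9 + 121 = 130 ✓

130 = 3² + 11²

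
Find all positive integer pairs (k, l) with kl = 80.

The positive divisors of 80 are: 1, 2, 4, 5, 8, 10, 16, 20, 40, 80.
Each divisor d gives the pair (d, 80/d):
(1, 80), (2, 40), (4, 20), (5, 16), (8, 10), (10, 8), (16, 5), (20, 4), (40, 2), (80, 1)

(1, 80), (2, 40), (4, 20), (5, 16), (8, 10), (10, 8), (16, 5), (20, 4), (40, 2), (80, 1)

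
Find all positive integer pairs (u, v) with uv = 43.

The positive divisors of 43 are: 1, 43.
Each divisor d gives the pair (d, 43/d):
(1, 43), (43, 1)

(1, 43), (43, 1)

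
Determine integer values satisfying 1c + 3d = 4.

Step 1: Check solvability.
gcd(1, 3) = 1
Since 1 divides 4, solutions exist.

Step 2: Apply extended Euclidean algorithm to find gcd.
We find integers such that 1*x0 + 3*y0 = 1

Step 3: Scale the particular solution.
Multiply by 4/1 = 4:
c = 4, d = 0

Step 4: Verify.
1*(4) + 3*(0) = 4 = 4 ✓

c = 4, d = 0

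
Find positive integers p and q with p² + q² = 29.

We need to find integers p, q > 0 such that p² + q² = 29.
Trying p = 2: q² = 29 - 2² = 29 - 4 = 25
q = 5
Check: 2² + 5² = 4 + 25 = 29 ✓

29 = 2² + 5²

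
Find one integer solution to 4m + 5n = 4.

Step 1: Check solvability.
gcd(4, 5) = 1
Since 1 divides 4, solutions exist.

Step 2: Apply extended Euclidean algorithm to find gcd.
We find integers such that 4*x0 + 5*y0 = 1

Step 3: Scale the particular solution.
Multiply by 4/1 = 4:
m = -4, n = 4

Step 4: Verify.
4*(-4) + 5*(4) = 4 = 4 ✓

m = -4, n = 4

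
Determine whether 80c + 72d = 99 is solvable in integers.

Step 1: Compute gcd(80, 72).
gcd(80, 72) = 8

Step 2: Check divisibility.
Does 8 divide 99? 99 = 8 x 12 + 3, so no.

By the theorem on linear Diophantine equations, 80c + 72d = 99 has integer solutions if and only if gcd(80, 72) divides 99. Since 8 does not divide 99, no solutions exist.

No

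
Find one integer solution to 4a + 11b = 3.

Step 1: Check solvability.
gcd(4, 11) = 1
Since 1 divides 3, solutions exist.

Step 2: Apply extended Euclidean algorithm to find gcd.
We find integers such that 4*x0 + 11*y0 = 1

Step 3: Scale the particular solution.
Multiply by 3/1 = 3:
a = 9, b = -3

Step 4: Verify.
4*(9) + 11*(-3) = 3 = 3 ✓

a = 9, b = -3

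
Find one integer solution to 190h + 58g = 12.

Step 1: Check solvability.
gcd(190, 58) = 2
Since 2 divides 12, solutions exist.

Step 2: Apply extended Euclidean algorithm to find gcd.
We find integers such that 190*x0 + 58*y0 = 2

Step 3: Scale the particular solution.
Multiply by 12/2 = 6:
h = 66, g = -216

Step 4: Verify.
190*(66) + 58*(-216) = 12 = 12 ✓

h = 66, g = -216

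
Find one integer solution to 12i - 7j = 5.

Step 1: Check solvability.
gcd(12, 7) = 1
Since 1 divides 5, solutions exist.

Step 2: Apply extended Euclidean algorithm to find gcd.
We find integers such that 12*x0 + 7*y0 = 1

Step 3: Scale the particular solution.
Multiply by 5/1 = 5:
i = 15, j = 25

Step 4: Verify.
12*(15) - 7*(25) = 5 = 5 ✓

i = 15, j = 25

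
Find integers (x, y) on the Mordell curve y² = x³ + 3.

Try small integer x values and check whether x³ + 3 is a perfect square.
x = 1: x³ + 3 = 1³ + 3 = 1 + 3 = 4
Is 4 a perfect square? 2² = 4 ✓
So (x, y) = (1, -2) is a solution.

x = 1, y = -2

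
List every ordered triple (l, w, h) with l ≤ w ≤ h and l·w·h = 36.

Iterate l from 1 to ⌊36^(1/3)⌋. For each l dividing 36, iterate w ≥ l with w dividing 36/l, and set h = 36/(l·w).
Triples found (8): (1×1×36), (1×2×18), (1×3×12), (1×4×9), (1×6×6), (2×2×9), (2×3×6), (3×3×4)

(1×1×36), (1×2×18), (1×3×12), (1×4×9), (1×6×6), (2×2×9), (2×3×6), (3×3×4)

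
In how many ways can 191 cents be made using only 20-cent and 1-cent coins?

We need non-negative integers (x, y) with 20x + 1y = 191.
For each x from 0 to 9, check if (191 - 20x) is a non-negative multiple of 1.
Solutions (x, y): (0,191), (1,171), (2,151), (3,131), ...
Count: 10

10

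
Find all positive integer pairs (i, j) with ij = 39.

The positive divisors of 39 are: 1, 3, 13, 39.
Each divisor d gives the pair (d, 39/d):
(1, 39), (3, 13), (13, 3), (39, 1)

(1, 39), (3, 13), (13, 3), (39, 1)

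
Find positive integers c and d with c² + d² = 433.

We need to find integers c, d > 0 such that c² + d² = 433.
Trying c = 12: d² = 433 - 12² = 433 - 144 = 289
d = 17
Check: 12² + 17² = 144 + 289 = 433 ✓

433 = 12² + 17²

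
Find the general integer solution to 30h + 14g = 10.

Step 1: Compute gcd(30, 14) = 2.
Since 2 divides 10, solutions exist.

Step 2: Find a particular solution using extended Euclidean algorithm.
We get h₀ = 5, g₀ = -10.
Check: 30*5 + 14*-10 = 10 = 10 ✓

Step 3: Write the general solution.
h = 5 + (14/2)t = 5 + 7t
g = -10 - (30/2)t = -10 - 15t
for any integer t.

h = 5 + 7t, g = -10 - 15t for integer t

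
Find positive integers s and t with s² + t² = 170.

We need to find integers s, t > 0 such that s² + t² = 170.
Trying s = 1: t² = 170 - 1² = 170 - 1 = 169
t = 13
Check: 1² + 13² = 1 + 169 = 170 ✓

170 = 1² + 13²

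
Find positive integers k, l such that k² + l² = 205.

Search for k with 205 - k² a perfect square.
k = 3: 205 - 3² = 205 - 9 = 196 = 14² ✓
So k = 3, l = 14.

k = 3, l = 14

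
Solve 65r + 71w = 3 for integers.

Step 1: Check solvability.
gcd(65, 71) = 1
Since 1 divides 3, solutions exist.

Step 2: Apply extended Euclidean algorithm to find gcd.
We find integers such that 65*x0 + 71*y0 = 1

Step 3: Scale the particular solution.
Multiply by 3/1 = 3:
r = -36, w = 33

Step 4: Verify.
65*(-36) + 71*(33) = 3 = 3 ✓

r = -36, w = 33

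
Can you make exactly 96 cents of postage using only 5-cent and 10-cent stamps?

We need non-negative x, y with 5x + 10y = 96.
gcd(5, 10) = 5, and 5 does not divide 96.
No integer solutions exist, so certainly no non-negative ones.

No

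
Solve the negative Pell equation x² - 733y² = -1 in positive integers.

We need x² = 733y² - 1. Try successive y:
y = 1: x² = 733·1² - 1 = 732, not a perfect square
y = 2: x² = 733·2² - 1 = 2931, not a perfect square
y = 3: x² = 733·3² - 1 = 6596, not a perfect square
...
y = 365: x² = 733·365² - 1 = 97653924 = 9882² ✓
Check: 9882² - 733·365² = 97653924 - 97653925 = -1 ✓

x = 9882, y = 365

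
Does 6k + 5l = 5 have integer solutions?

Step 1: Compute gcd(6, 5).
gcd(6, 5) = 1

Step 2: Check divisibility.
Does 1 divide 5? 5 = 1 x 5, so yes.

By the theorem on linear Diophantine equations, 6k + 5l = 5 has integer solutions if and only if gcd(6, 5) divides 5. Since 1 | 5, solutions exist.

Yes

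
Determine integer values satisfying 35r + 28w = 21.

Step 1: Check solvability.
gcd(35, 28) = 7
Since 7 divides 21, solutions exist.

Step 2: Apply extended Euclidean algorithm to find gcd.
We find integers such that 35*x0 + 28*y0 = 7

Step 3: Scale the particular solution.
Multiply by 21/7 = 3:
r = 3, w = -3

Step 4: Verify.
35*(3) + 28*(-3) = 21 = 21 ✓

r = 3, w = -3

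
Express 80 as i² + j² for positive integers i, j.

We need to find integers i, j > 0 such that i² + j² = 80.
Trying i = 4: j² = 80 - 4² = 80 - 16 = 64
j = 8
Check: 4² + 8² = 16 + 64 = 80 ✓

80 = 4² + 8²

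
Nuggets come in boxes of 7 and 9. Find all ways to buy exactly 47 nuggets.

We need non-negative integers (x, y) with 7x + 9y = 47.
For each x in 0..6, check if 47 - 7x is a non-negative multiple of 9.
No x yields an integer y ≥ 0.

No solution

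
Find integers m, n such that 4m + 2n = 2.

Step 1: Check solvability.
gcd(4, 2) = 2
Since 2 divides 2, solutions exist.

Step 2: Apply extended Euclidean algorithm to find gcd.
We find integers such that 4*x0 + 2*y0 = 2

Step 3: Scale the particular solution.
Multiply by 2/2 = 1:
m = 0, n = 1

Step 4: Verify.
4*(0) + 2*(1) = 2 = 2 ✓

m = 0, n = 1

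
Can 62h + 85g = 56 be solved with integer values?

Step 1: Compute gcd(62, 85).
gcd(62, 85) = 1

Step 2: Check divisibility.
Does 1 divide 56? 56 = 1 x 56, so yes.

By the theorem on linear Diophantine equations, 62h + 85g = 56 has integer solutions if and only if gcd(62, 85) divides 56. Since 1 | 56, solutions exist.

Yes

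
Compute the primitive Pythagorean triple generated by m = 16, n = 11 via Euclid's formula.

a = m² - n² = 256 - 121 = 135
b = 2mn = 2·16·11 = 352
c = m² + n² = 256 + 121 = 377
Verify: 135² + 352² = 18225 + 123904 = 142129 = 377² ✓

(135, 352, 377)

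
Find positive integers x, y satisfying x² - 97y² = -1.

We need x² = 97y² - 1. Try successive y:
y = 1: x² = 97·1² - 1 = 96, not a perfect square
y = 2: x² = 97·2² - 1 = 387, not a perfect square
y = 3: x² = 97·3² - 1 = 872, not a perfect square
...
y = 569: x² = 97·569² - 1 = 31404816 = 5604² ✓
Check: 5604² - 97·569² = 31404816 - 31404817 = -1 ✓

x = 5604, y = 569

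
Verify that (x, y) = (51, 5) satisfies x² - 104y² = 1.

Compute x² = 51² = 2601
Compute 104y² = 104·5² = 104·25 = 2600
x² - 104y² = 2601 - 2600 = 1
Since this equals 1, (51, 5) is a solution.

Yes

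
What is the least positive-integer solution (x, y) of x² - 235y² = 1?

We seek the smallest positive integers (x, y) with x² - 235y² = 1, i.e., x² = 235y² + 1.
Try successive y values:
y = 1: x² = 235·1² + 1 = 236, not a perfect square
y = 2: x² = 235·2² + 1 = 941, not a perfect square
y = 3: x² = 235·3² + 1 = 2116, x = 46 ✓

Verify: 46² - 235·3² = 2116 - 2115 = 1 ✓

x = 46, y = 3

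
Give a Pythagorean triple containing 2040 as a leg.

We need the other leg and hypotenuse such that 2040² + x² = c².
Take x = 256, c = 2056: 2040² + 256² = 4161600 + 65536 = 4227136 = 2056² ✓
Triple: (2040, 256, 2056)

(2040, 256, 2056)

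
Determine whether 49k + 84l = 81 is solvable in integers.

Step 1: Compute gcd(49, 84).
gcd(49, 84) = 7

Step 2: Check divisibility.
Does 7 divide 81? 81 = 7 x 11 + 4, so no.

By the theorem on linear Diophantine equations, 49k + 84l = 81 has integer solutions if and only if gcd(49, 84) divides 81. Since 7 does not divide 81, no solutions exist.

No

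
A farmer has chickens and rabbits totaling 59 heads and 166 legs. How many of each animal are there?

Let c = chickens, r = rabbits.
Heads: c + r = 59
Legs: 2c + 4r = 166
From the first equation, c = 59 - r. Substitute:
2(59 - r) + 4r = 166
118 + 2r = 166
r = (166 - 118)/2 = 24
c = 59 - 24 = 35

Chickens: 35, Rabbits: 24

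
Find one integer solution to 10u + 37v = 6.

Step 1: Check solvability.
gcd(10, 37) = 1
Since 1 divides 6, solutions exist.

Step 2: Apply extended Euclidean algorithm to find gcd.
We find integers such that 10*x0 + 37*y0 = 1

Step 3: Scale the particular solution.
Multiply by 6/1 = 6:
u = -66, v = 18

Step 4: Verify.
10*(-66) + 37*(18) = 6 = 6 ✓

u = -66, v = 18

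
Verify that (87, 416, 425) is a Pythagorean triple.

Compute a² + b² = 87² + 416² = 7569 + 173056 = 180625
Compute c² = 425² = 180625
Since 180625 = 180625, confirmed.

Yes, it is a Pythagorean triple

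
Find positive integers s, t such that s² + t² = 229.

Search for s with 229 - s² a perfect square.
s = 2: 229 - 2² = 229 - 4 = 225 = 15² ✓
So s = 2, t = 15.

s = 2, t = 15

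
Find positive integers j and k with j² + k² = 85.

We need to find integers j, k > 0 such that j² + k² = 85.
Trying j = 2: k² = 85 - 2² = 85 - 4 = 81
k = 9
Check: 2² + 9² = 4 + 81 = 85 ✓

85 = 2² + 9²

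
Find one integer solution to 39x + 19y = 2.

Step 1: Check solvability.
gcd(39, 19) = 1
Since 1 divides 2, solutions exist.

Step 2: Apply extended Euclidean algorithm to find gcd.
We find integers such that 39*x0 + 19*y0 = 1

Step 3: Scale the particular solution.
Multiply by 2/1 = 2:
x = 2, y = -4

Step 4: Verify.
39*(2) + 19*(-4) = 2 = 2 ✓

x = 2, y = -4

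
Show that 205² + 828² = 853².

Compute a² + b² = 205² + 828² = 42025 + 685584 = 727609
Compute c² = 853² = 727609
Since 727609 = 727609, confirmed.

Yes, it is a Pythagorean triple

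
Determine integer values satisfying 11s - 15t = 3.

Step 1: Check solvability.
gcd(11, 15) = 1
Since 1 divides 3, solutions exist.

Step 2: Apply extended Euclidean algorithm to find gcd.
We find integers such that 11*x0 + 15*y0 = 1

Step 3: Scale the particular solution.
Multiply by 3/1 = 3:
s = -12, t = -9

Step 4: Verify.
11*(-12) - 15*(-9) = 3 = 3 ✓

s = -12, t = -9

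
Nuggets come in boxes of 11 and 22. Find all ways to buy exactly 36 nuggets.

We need non-negative integers (x, y) with 11x + 22y = 36.
For each x in 0..3, check if 36 - 11x is a non-negative multiple of 22.
No x yields an integer y ≥ 0.

No solution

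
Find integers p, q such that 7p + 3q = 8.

Step 1: Check solvability.
gcd(7, 3) = 1
Since 1 divides 8, solutions exist.

Step 2: Apply extended Euclidean algorithm to find gcd.
We find integers such that 7*x0 + 3*y0 = 1

Step 3: Scale the particular solution.
Multiply by 8/1 = 8:
p = 8, q = -16

Step 4: Verify.
7*(8) + 3*(-16) = 8 = 8 ✓

p = 8, q = -16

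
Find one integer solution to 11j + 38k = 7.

Step 1: Check solvability.
gcd(11, 38) = 1
Since 1 divides 7, solutions exist.

Step 2: Apply extended Euclidean algorithm to find gcd.
We find integers such that 11*x0 + 38*y0 = 1

Step 3: Scale the particular solution.
Multiply by 7/1 = 7:
j = 49, k = -14

Step 4: Verify.
11*(49) + 38*(-14) = 7 = 7 ✓

j = 49, k = -14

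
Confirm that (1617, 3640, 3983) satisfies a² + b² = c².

Compute a² + b² = 1617² + 3640² = 2614689 + 13249600 = 15864289
Compute c² = 3983² = 15864289
Since 15864289 = 15864289, confirmed.

Yes, it is a Pythagorean triple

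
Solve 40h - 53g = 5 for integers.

Step 1: Check solvability.
gcd(40, 53) = 1
Since 1 divides 5, solutions exist.

Step 2: Apply extended Euclidean algorithm to find gcd.
We find integers such that 40*x0 + 53*y0 = 1

Step 3: Scale the particular solution.
Multiply by 5/1 = 5:
h = 20, g = 15

Step 4: Verify.
40*(20) - 53*(15) = 5 = 5 ✓

h = 20, g = 15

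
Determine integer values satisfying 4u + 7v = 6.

Step 1: Check solvability.
gcd(4, 7) = 1
Since 1 divides 6, solutions exist.

Step 2: Apply extended Euclidean algorithm to find gcd.
We find integers such that 4*x0 + 7*y0 = 1

Step 3: Scale the particular solution.
Multiply by 6/1 = 6:
u = 12, v = -6

Step 4: Verify.
4*(12) + 7*(-6) = 6 = 6 ✓

u = 12, v = -6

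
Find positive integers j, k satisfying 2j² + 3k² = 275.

Try small values of j and check whether (275 - 2j²)/3 is a perfect square.
j = 4: 2·4² = 32, so 3k² = 275 - 32 = 243, giving k² = 81, k = 9.
Check: 2·4² + 3·9² = 32 + 243 = 275 ✓

j = 4, k = 9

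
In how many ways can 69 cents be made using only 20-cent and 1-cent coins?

We need non-negative integers (x, y) with 20x + 1y = 69.
For each x from 0 to 3, check if (69 - 20x) is a non-negative multiple of 1.
Solutions (x, y): (0,69), (1,49), (2,29), (3,9)
Count: 4

4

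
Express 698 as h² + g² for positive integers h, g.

We need to find integers h, g > 0 such that h² + g² = 698.
Trying h = 13: g² = 698 - 13² = 698 - 169 = 529
g = 23
Check: 13² + 23² = 169 + 529 = 698 ✓

698 = 13² + 23²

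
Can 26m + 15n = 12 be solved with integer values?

Step 1: Compute gcd(26, 15).
gcd(26, 15) = 1

Step 2: Check divisibility.
Does 1 divide 12? 12 = 1 x 12, so yes.

By the theorem on linear Diophantine equations, 26m + 15n = 12 has integer solutions if and only if gcd(26, 15) divides 12. Since 1 | 12, solutions exist.

Yes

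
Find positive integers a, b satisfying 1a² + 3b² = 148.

Try small values of a and check whether (148 - 1a²)/3 is a perfect square.
a = 1: 1·1² = 1, so 3b² = 148 - 1 = 147, giving b² = 49, b = 7.
Check: 1·1² + 3·7² = 1 + 147 = 148 ✓

a = 1, b = 7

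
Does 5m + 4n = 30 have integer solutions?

Step 1: Compute gcd(5, 4).
gcd(5, 4) = 1

Step 2: Check divisibility.
Does 1 divide 30? 30 = 1 x 30, so yes.

By the theorem on linear Diophantine equations, 5m + 4n = 30 has integer solutions if and only if gcd(5, 4) divides 30. Since 1 | 30, solutions exist.

Yes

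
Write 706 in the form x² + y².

We need to find integers x, y > 0 such that x² + y² = 706.
Trying x = 9: y² = 706 - 9² = 706 - 81 = 625
y = 25
Check: 9² + 25² = 81 + 625 = 706 ✓

706 = 9² + 25²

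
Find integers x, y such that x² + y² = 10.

We need to find integers x, y > 0 such that x² + y² = 10.
Trying x = 1: y² = 10 - 1² = 10 - 1 = 9
y = 3
Check: 1² + 3² = 1 + 9 = 10 ✓

10 = 1² + 3²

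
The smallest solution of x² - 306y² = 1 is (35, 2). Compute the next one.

Solutions to x² - Dy² = 1 are generated by powers of (x₀ + y₀√D).
The next solution satisfies x₁ + y₁√306 = (x₀ + y₀√306)², giving:
x₁ = x₀² + 306y₀² = 35² + 306·2² = 1225 + 1224 = 2449
y₁ = 2x₀y₀ = 2·35·2 = 140

Verify: 2449² - 306·140² = 5997601 - 5997600 = 1 ✓

x = 2449, y = 140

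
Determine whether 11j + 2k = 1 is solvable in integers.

Step 1: Compute gcd(11, 2).
gcd(11, 2) = 1

Step 2: Check divisibility.
Does 1 divide 1? 1 = 1 x 1, so yes.

By the theorem on linear Diophantine equations, 11j + 2k = 1 has integer solutions if and only if gcd(11, 2) divides 1. Since 1 | 1, solutions exist.

Yes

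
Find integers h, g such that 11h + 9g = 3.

Step 1: Check solvability.
gcd(11, 9) = 1
Since 1 divides 3, solutions exist.

Step 2: Apply extended Euclidean algorithm to find gcd.
We find integers such that 11*x0 + 9*y0 = 1

Step 3: Scale the particular solution.
Multiply by 3/1 = 3:
h = -12, g = 15

Step 4: Verify.
11*(-12) + 9*(15) = 3 = 3 ✓

h = -12, g = 15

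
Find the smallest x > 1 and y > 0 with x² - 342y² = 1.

We seek the smallest positive integers (x, y) with x² - 342y² = 1, i.e., x² = 342y² + 1.
Try successive y values:
y = 1: x² = 342·1² + 1 = 343, not a perfect square
y = 2: x² = 342·2² + 1 = 1369, x = 37 ✓

Verify: 37² - 342·2² = 1369 - 1368 = 1 ✓

x = 37, y = 2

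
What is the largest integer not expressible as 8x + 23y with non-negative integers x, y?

For two coprime denominations a and b, the Frobenius number (largest value not representable as a non-negative combination) is ab - a - b.
Here gcd(8, 23) = 1, so they are coprime.
F(8, 23) = 8·23 - 8 - 23 = 184 - 31 = 153

153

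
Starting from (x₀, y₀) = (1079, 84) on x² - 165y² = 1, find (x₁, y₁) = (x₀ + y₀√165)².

Solutions to x² - Dy² = 1 are generated by powers of (x₀ + y₀√D).
The next solution satisfies x₁ + y₁√165 = (x₀ + y₀√165)², giving:
x₁ = x₀² + 165y₀² = 1079² + 165·84² = 1164241 + 1164240 = 2328481
y₁ = 2x₀y₀ = 2·1079·84 = 181272

Verify: 2328481² - 165·181272² = 5421823767361 - 5421823767360 = 1 ✓

x = 2328481, y = 181272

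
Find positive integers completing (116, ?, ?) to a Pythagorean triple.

We need the other leg and hypotenuse such that 116² + x² = c².
Take x = 837, c = 845: 116² + 837² = 13456 + 700569 = 714025 = 845² ✓
Triple: (837, 116, 845)

(837, 116, 845)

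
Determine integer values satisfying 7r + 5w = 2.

Step 1: Check solvability.
gcd(7, 5) = 1
Since 1 divides 2, solutions exist.

Step 2: Apply extended Euclidean algorithm to find gcd.
We find integers such that 7*x0 + 5*y0 = 1

Step 3: Scale the particular solution.
Multiply by 2/1 = 2:
r = -4, w = 6

Step 4: Verify.
7*(-4) + 5*(6) = 2 = 2 ✓

r = -4, w = 6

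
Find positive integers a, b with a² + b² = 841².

We need a² + b² = 841² = 707281.
Trying: 41² + 840² = 1681 + 705600 = 707281 ✓

(41, 840, 841)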